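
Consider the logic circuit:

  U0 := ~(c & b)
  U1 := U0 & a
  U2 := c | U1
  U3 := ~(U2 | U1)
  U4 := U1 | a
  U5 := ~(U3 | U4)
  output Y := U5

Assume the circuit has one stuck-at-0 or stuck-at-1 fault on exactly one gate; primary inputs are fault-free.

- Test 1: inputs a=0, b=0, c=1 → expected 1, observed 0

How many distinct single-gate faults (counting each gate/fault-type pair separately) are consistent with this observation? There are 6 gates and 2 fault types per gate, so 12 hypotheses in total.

Fault-free: U0=1, U1=0, U2=1, U3=0, U4=0, U5=1 → 1. Observed 0.
  U0 stuck-at-0: output 1 ✗
  U0 stuck-at-1: output 1 ✗
  U1 stuck-at-0: output 1 ✗
  U1 stuck-at-1: output 0 ✓
  U2 stuck-at-0: output 0 ✓
  U2 stuck-at-1: output 1 ✗
  U3 stuck-at-0: output 1 ✗
  U3 stuck-at-1: output 0 ✓
  U4 stuck-at-0: output 1 ✗
  U4 stuck-at-1: output 0 ✓
  U5 stuck-at-0: output 0 ✓
  U5 stuck-at-1: output 1 ✗
Consistent faults: {U1 stuck-at-1, U2 stuck-at-0, U3 stuck-at-1, U4 stuck-at-1, U5 stuck-at-0} — 5 in all.

5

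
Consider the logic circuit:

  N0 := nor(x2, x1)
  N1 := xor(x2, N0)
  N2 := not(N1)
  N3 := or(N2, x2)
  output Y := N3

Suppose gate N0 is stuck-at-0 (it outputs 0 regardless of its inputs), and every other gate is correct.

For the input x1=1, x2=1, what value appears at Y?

Propagate with N0 forced: N0=0 [stuck-at-0], N1=1, N2=0, N3=1.
So Y = 1. (Same as the fault-free value — the fault is masked on this input.)

1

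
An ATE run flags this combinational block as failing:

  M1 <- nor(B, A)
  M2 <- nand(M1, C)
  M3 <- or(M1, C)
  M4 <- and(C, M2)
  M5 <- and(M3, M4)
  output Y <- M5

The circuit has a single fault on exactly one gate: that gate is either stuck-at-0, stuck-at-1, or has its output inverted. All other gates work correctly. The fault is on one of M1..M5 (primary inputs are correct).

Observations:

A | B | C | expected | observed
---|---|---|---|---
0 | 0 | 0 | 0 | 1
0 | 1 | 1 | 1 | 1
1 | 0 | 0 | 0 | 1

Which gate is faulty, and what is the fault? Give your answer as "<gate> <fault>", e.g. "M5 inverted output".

Fault-free values for test 1 (A=0, B=0, C=0): M1=1, M2=1, M3=1, M4=0, M5=0, giving Y=0. Observed 1.
Test 1: faults giving observed 1 are {M4 stuck-at-1, M4 inverted output, M5 stuck-at-1, M5 inverted output}.
Test 2 (A=0, B=1, C=1): fault-free M1=0, M2=1, M3=1, M4=1, M5=1 → 1; observed 1. Eliminates M4 inverted output, M5 inverted output.
Test 3 (A=1, B=0, C=0): fault-free M1=0, M2=1, M3=0, M4=0, M5=0 → 0; observed 1. Eliminates M4 stuck-at-1.
Only M5 stuck-at-1 is consistent with every test.

M5 stuck-at-1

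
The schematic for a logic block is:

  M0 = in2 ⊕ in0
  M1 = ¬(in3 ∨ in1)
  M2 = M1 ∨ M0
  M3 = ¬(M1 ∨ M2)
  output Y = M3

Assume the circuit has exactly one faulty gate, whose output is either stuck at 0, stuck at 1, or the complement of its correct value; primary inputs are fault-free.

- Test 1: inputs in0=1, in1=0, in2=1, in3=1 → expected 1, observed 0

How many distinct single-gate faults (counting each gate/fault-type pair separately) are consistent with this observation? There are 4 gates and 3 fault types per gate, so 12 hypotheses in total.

Fault-free: M0=0, M1=0, M2=0, M3=1 → 1. Observed 0.
  M0 stuck-at-0: output 1 ✗
  M0 stuck-at-1: output 0 ✓
  M0 inverted output: output 0 ✓
  M1 stuck-at-0: output 1 ✗
  M1 stuck-at-1: output 0 ✓
  M1 inverted output: output 0 ✓
  M2 stuck-at-0: output 1 ✗
  M2 stuck-at-1: output 0 ✓
  M2 inverted output: output 0 ✓
  M3 stuck-at-0: output 0 ✓
  M3 stuck-at-1: output 1 ✗
  M3 inverted output: output 0 ✓
Consistent faults: {M0 stuck-at-1, M0 inverted output, M1 stuck-at-1, M1 inverted output, M2 stuck-at-1, M2 inverted output, M3 stuck-at-0, M3 inverted output} — 8 in all.

8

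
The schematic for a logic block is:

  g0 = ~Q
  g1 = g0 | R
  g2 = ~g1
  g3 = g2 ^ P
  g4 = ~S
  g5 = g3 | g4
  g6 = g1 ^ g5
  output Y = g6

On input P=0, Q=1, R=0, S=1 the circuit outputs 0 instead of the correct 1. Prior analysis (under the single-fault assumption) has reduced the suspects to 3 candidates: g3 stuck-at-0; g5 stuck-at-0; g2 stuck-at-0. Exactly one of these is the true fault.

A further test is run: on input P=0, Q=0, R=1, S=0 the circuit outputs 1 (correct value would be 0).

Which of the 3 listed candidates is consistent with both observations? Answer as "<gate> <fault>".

Evaluate each candidate on input P=0, Q=0, R=1, S=0:
  g3 stuck-at-0: g0=1, g1=1, g2=0, g3=0 [stuck-at-0], g4=1, g5=1, g6=0 → 0 — eliminated
  g5 stuck-at-0: g0=1, g1=1, g2=0, g3=0, g4=1, g5=0 [stuck-at-0], g6=1 → 1 — matches
  g2 stuck-at-0: g0=1, g1=1, g2=0 [stuck-at-0], g3=0, g4=1, g5=1, g6=0 → 0 — eliminated
Only g5 stuck-at-0 reproduces the observed 1.

g5 stuck-at-0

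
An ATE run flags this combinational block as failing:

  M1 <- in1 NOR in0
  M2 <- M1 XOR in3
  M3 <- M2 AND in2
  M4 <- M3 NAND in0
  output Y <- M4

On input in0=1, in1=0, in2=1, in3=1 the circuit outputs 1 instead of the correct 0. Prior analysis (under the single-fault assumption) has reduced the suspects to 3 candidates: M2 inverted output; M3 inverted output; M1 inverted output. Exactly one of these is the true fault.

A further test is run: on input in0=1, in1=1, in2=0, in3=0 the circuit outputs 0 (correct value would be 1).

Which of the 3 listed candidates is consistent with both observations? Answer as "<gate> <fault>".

Evaluate each candidate on input in0=1, in1=1, in2=0, in3=0:
  M2 inverted output: M1=0, M2=1 [inverted output], M3=0, M4=1 → 1 — eliminated
  M3 inverted output: M1=0, M2=0, M3=1 [inverted output], M4=0 → 0 — matches
  M1 inverted output: M1=1 [inverted output], M2=1, M3=0, M4=1 → 1 — eliminated
Only M3 inverted output reproduces the observed 0.

M3 inverted output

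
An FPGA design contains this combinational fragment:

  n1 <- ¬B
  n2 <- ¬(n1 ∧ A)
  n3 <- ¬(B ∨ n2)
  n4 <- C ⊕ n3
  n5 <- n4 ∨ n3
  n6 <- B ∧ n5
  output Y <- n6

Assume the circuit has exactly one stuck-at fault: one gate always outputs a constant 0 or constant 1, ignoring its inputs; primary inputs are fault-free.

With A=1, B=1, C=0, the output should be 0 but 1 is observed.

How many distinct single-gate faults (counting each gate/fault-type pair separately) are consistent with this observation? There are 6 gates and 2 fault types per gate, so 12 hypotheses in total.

4

Fault-free: n1=0, n2=1, n3=0, n4=0, n5=0, n6=0 → 0. Observed 1.
  n1 stuck-at-0: output 0 ✗
  n1 stuck-at-1: output 0 ✗
  n2 stuck-at-0: output 0 ✗
  n2 stuck-at-1: output 0 ✗
  n3 stuck-at-0: output 0 ✗
  n3 stuck-at-1: output 1 ✓
  n4 stuck-at-0: output 0 ✗
  n4 stuck-at-1: output 1 ✓
  n5 stuck-at-0: output 0 ✗
  n5 stuck-at-1: output 1 ✓
  n6 stuck-at-0: output 0 ✗
  n6 stuck-at-1: output 1 ✓
Consistent faults: {n3 stuck-at-1, n4 stuck-at-1, n5 stuck-at-1, n6 stuck-at-1} — 4 in all.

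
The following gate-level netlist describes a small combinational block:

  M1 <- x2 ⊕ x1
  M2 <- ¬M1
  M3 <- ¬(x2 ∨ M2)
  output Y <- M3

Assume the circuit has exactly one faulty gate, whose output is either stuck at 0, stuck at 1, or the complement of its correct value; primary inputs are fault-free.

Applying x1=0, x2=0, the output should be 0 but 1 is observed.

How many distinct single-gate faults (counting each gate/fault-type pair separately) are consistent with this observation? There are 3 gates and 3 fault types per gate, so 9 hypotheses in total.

6

Fault-free: M1=0, M2=1, M3=0 → 0. Observed 1.
  M1 stuck-at-0: output 0 ✗
  M1 stuck-at-1: output 1 ✓
  M1 inverted output: output 1 ✓
  M2 stuck-at-0: output 1 ✓
  M2 stuck-at-1: output 0 ✗
  M2 inverted output: output 1 ✓
  M3 stuck-at-0: output 0 ✗
  M3 stuck-at-1: output 1 ✓
  M3 inverted output: output 1 ✓
Consistent faults: {M1 stuck-at-1, M1 inverted output, M2 stuck-at-0, M2 inverted output, M3 stuck-at-1, M3 inverted output} — 6 in all.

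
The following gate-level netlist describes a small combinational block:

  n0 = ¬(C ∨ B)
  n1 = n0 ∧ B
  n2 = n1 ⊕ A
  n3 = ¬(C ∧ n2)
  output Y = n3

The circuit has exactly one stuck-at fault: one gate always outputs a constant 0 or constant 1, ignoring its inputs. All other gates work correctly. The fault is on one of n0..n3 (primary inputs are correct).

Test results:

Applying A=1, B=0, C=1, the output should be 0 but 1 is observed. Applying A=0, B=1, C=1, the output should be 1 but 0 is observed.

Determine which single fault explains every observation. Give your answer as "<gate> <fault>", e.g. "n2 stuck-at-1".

n1 stuck-at-1

Fault-free values for test 1 (A=1, B=0, C=1): n0=0, n1=0, n2=1, n3=0, giving Y=0. Observed 1.
Test 1: faults giving observed 1 are {n1 stuck-at-1, n2 stuck-at-0, n3 stuck-at-1}.
Test 2 (A=0, B=1, C=1): fault-free n0=0, n1=0, n2=0, n3=1 → 1; observed 0. Eliminates n2 stuck-at-0, n3 stuck-at-1.
Only n1 stuck-at-1 is consistent with every test.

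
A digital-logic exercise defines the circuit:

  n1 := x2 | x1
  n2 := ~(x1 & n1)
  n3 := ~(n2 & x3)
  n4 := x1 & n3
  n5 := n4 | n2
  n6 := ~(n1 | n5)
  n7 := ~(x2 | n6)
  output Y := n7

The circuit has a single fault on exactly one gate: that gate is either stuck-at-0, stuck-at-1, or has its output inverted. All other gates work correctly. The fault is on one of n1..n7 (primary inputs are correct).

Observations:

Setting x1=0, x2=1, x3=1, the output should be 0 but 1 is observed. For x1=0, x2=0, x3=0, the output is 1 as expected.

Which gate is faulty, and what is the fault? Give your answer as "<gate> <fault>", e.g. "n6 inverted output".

n7 stuck-at-1

Fault-free values for test 1 (x1=0, x2=1, x3=1): n1=1, n2=1, n3=0, n4=0, n5=1, n6=0, n7=0, giving Y=0. Observed 1.
Test 1: faults giving observed 1 are {n7 stuck-at-1, n7 inverted output}.
Test 2 (x1=0, x2=0, x3=0): fault-free n1=0, n2=1, n3=1, n4=0, n5=1, n6=0, n7=1 → 1; observed 1. Eliminates n7 inverted output.
Only n7 stuck-at-1 is consistent with every test.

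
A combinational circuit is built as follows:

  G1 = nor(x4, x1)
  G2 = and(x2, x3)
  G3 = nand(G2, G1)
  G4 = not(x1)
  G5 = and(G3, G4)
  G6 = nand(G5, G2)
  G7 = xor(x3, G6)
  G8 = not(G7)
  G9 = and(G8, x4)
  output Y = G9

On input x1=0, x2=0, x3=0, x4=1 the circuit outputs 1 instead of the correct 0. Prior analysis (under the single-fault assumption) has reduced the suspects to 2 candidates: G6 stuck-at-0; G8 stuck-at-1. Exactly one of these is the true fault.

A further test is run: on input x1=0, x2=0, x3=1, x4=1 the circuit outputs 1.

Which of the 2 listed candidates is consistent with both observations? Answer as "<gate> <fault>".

Evaluate each candidate on input x1=0, x2=0, x3=1, x4=1:
  G6 stuck-at-0: G1=0, G2=0, G3=1, G4=1, G5=1, G6=0 [stuck-at-0], G7=1, G8=0, G9=0 → 0 — eliminated
  G8 stuck-at-1: G1=0, G2=0, G3=1, G4=1, G5=1, G6=1, G7=0, G8=1 [stuck-at-1], G9=1 → 1 — matches
Only G8 stuck-at-1 reproduces the observed 1.

G8 stuck-at-1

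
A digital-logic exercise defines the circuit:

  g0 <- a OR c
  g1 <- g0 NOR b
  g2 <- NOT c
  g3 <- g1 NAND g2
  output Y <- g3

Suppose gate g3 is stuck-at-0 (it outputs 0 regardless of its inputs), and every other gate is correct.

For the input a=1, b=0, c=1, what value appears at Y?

0

Propagate with g3 forced: g0=1, g1=0, g2=0, g3=0 [stuck-at-0].
So Y = 0. (Without the fault it would be 1.)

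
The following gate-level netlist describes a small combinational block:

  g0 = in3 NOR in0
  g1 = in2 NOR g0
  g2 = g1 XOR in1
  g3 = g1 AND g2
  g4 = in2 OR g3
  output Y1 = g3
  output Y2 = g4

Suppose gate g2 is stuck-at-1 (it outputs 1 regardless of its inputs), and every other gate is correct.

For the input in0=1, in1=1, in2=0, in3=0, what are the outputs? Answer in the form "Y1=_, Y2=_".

Propagate with g2 forced: g0=0, g1=1, g2=1 [stuck-at-1], g3=1, g4=1.
So the outputs are Y1=1, Y2=1. (Without the fault they would be Y1=0, Y2=0.)

Y1=1, Y2=1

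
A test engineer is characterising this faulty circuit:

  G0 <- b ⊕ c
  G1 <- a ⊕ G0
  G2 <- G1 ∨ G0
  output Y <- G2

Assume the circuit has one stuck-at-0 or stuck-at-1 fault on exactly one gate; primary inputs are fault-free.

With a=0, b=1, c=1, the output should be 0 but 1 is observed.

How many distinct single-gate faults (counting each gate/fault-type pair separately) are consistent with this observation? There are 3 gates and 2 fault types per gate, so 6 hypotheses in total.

3

Fault-free: G0=0, G1=0, G2=0 → 0. Observed 1.
  G0 stuck-at-0: output 0 ✗
  G0 stuck-at-1: output 1 ✓
  G1 stuck-at-0: output 0 ✗
  G1 stuck-at-1: output 1 ✓
  G2 stuck-at-0: output 0 ✗
  G2 stuck-at-1: output 1 ✓
Consistent faults: {G0 stuck-at-1, G1 stuck-at-1, G2 stuck-at-1} — 3 in all.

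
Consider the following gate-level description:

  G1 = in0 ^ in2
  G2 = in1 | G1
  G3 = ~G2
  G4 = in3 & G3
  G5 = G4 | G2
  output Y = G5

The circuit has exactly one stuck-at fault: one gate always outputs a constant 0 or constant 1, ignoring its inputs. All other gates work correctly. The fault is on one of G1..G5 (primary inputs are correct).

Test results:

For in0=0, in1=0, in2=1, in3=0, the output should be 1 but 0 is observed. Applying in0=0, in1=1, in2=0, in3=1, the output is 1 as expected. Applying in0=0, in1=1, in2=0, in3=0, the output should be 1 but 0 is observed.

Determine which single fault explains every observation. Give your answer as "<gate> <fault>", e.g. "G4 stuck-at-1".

Fault-free values for test 1 (in0=0, in1=0, in2=1, in3=0): G1=1, G2=1, G3=0, G4=0, G5=1, giving Y=1. Observed 0.
Test 1: faults giving observed 0 are {G1 stuck-at-0, G2 stuck-at-0, G5 stuck-at-0}.
Test 2 (in0=0, in1=1, in2=0, in3=1): fault-free G1=0, G2=1, G3=0, G4=0, G5=1 → 1; observed 1. Eliminates G5 stuck-at-0.
Test 3 (in0=0, in1=1, in2=0, in3=0): fault-free G1=0, G2=1, G3=0, G4=0, G5=1 → 1; observed 0. Eliminates G1 stuck-at-0.
Only G2 stuck-at-0 is consistent with every test.

G2 stuck-at-0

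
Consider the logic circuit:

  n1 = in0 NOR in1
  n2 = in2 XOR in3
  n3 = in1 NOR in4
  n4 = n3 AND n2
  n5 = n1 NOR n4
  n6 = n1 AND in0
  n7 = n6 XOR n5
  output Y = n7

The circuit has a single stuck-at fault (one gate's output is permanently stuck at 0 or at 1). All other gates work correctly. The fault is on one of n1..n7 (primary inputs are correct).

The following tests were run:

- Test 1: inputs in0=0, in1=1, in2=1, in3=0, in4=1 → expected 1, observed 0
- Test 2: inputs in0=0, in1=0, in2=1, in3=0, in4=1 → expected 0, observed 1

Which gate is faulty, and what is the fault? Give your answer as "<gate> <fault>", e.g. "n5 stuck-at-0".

Fault-free values for test 1 (in0=0, in1=1, in2=1, in3=0, in4=1): n1=0, n2=1, n3=0, n4=0, n5=1, n6=0, n7=1, giving Y=1. Observed 0.
Test 1: faults giving observed 0 are {n1 stuck-at-1, n3 stuck-at-1, n4 stuck-at-1, n5 stuck-at-0, n6 stuck-at-1, n7 stuck-at-0}.
Test 2 (in0=0, in1=0, in2=1, in3=0, in4=1): fault-free n1=1, n2=1, n3=0, n4=0, n5=0, n6=0, n7=0 → 0; observed 1. Eliminates n1 stuck-at-1, n3 stuck-at-1, n4 stuck-at-1, n5 stuck-at-0, n7 stuck-at-0.
Only n6 stuck-at-1 is consistent with every test.

n6 stuck-at-1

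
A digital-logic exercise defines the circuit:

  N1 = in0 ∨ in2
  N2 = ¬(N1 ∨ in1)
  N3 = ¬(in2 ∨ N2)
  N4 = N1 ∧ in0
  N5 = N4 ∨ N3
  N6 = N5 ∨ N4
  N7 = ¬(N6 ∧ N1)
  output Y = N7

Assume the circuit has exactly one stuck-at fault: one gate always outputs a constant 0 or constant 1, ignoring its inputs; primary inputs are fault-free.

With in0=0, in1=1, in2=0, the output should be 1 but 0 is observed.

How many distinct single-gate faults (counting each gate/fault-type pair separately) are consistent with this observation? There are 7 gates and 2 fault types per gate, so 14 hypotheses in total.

2

Fault-free: N1=0, N2=0, N3=1, N4=0, N5=1, N6=1, N7=1 → 1. Observed 0.
  N1 stuck-at-0: output 1 ✗
  N1 stuck-at-1: output 0 ✓
  N2 stuck-at-0: output 1 ✗
  N2 stuck-at-1: output 1 ✗
  N3 stuck-at-0: output 1 ✗
  N3 stuck-at-1: output 1 ✗
  N4 stuck-at-0: output 1 ✗
  N4 stuck-at-1: output 1 ✗
  N5 stuck-at-0: output 1 ✗
  N5 stuck-at-1: output 1 ✗
  N6 stuck-at-0: output 1 ✗
  N6 stuck-at-1: output 1 ✗
  N7 stuck-at-0: output 0 ✓
  N7 stuck-at-1: output 1 ✗
Consistent faults: {N1 stuck-at-1, N7 stuck-at-0} — 2 in all.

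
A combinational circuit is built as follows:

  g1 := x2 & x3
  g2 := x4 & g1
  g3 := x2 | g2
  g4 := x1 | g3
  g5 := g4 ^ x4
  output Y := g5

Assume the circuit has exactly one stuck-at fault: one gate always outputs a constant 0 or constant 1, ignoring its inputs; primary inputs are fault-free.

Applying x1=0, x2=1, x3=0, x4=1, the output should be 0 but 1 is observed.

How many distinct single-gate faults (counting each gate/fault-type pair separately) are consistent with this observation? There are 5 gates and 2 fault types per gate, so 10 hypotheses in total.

3

Fault-free: g1=0, g2=0, g3=1, g4=1, g5=0 → 0. Observed 1.
  g1 stuck-at-0: output 0 ✗
  g1 stuck-at-1: output 0 ✗
  g2 stuck-at-0: output 0 ✗
  g2 stuck-at-1: output 0 ✗
  g3 stuck-at-0: output 1 ✓
  g3 stuck-at-1: output 0 ✗
  g4 stuck-at-0: output 1 ✓
  g4 stuck-at-1: output 0 ✗
  g5 stuck-at-0: output 0 ✗
  g5 stuck-at-1: output 1 ✓
Consistent faults: {g3 stuck-at-0, g4 stuck-at-0, g5 stuck-at-1} — 3 in all.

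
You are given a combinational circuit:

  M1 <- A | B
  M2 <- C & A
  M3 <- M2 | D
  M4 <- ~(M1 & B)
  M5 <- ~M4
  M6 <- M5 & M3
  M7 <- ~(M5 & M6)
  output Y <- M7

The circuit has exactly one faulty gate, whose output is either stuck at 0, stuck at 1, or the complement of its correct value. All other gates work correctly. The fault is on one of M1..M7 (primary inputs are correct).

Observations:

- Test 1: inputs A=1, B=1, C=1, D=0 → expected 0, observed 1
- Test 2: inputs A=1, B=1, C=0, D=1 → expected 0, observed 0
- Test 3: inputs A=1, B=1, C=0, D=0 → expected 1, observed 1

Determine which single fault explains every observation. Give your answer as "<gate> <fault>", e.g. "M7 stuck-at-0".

M2 stuck-at-0

Fault-free values for test 1 (A=1, B=1, C=1, D=0): M1=1, M2=1, M3=1, M4=0, M5=1, M6=1, M7=0, giving Y=0. Observed 1.
Test 1: faults giving observed 1 are {M1 stuck-at-0, M1 inverted output, M2 stuck-at-0, M2 inverted output, M3 stuck-at-0, M3 inverted output, M4 stuck-at-1, M4 inverted output, M5 stuck-at-0, M5 inverted output, M6 stuck-at-0, M6 inverted output, M7 stuck-at-1, M7 inverted output}.
Test 2 (A=1, B=1, C=0, D=1): fault-free M1=1, M2=0, M3=1, M4=0, M5=1, M6=1, M7=0 → 0; observed 0. Eliminates M1 stuck-at-0, M1 inverted output, M3 stuck-at-0, M3 inverted output, M4 stuck-at-1, M4 inverted output, M5 stuck-at-0, M5 inverted output, M6 stuck-at-0, M6 inverted output, M7 stuck-at-1, M7 inverted output.
Test 3 (A=1, B=1, C=0, D=0): fault-free M1=1, M2=0, M3=0, M4=0, M5=1, M6=0, M7=1 → 1; observed 1. Eliminates M2 inverted output.
Only M2 stuck-at-0 is consistent with every test.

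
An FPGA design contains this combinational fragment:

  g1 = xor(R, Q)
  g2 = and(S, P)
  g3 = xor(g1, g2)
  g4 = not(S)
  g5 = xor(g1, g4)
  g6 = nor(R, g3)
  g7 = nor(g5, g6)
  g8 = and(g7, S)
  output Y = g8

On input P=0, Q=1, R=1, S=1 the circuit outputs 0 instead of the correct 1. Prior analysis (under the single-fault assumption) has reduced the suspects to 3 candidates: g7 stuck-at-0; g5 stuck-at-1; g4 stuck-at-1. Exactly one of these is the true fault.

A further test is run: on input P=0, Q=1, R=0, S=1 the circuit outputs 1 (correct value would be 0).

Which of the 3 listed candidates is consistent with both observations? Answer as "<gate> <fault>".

Evaluate each candidate on input P=0, Q=1, R=0, S=1:
  g7 stuck-at-0: g1=1, g2=0, g3=1, g4=0, g5=1, g6=0, g7=0 [stuck-at-0], g8=0 → 0 — eliminated
  g5 stuck-at-1: g1=1, g2=0, g3=1, g4=0, g5=1 [stuck-at-1], g6=0, g7=0, g8=0 → 0 — eliminated
  g4 stuck-at-1: g1=1, g2=0, g3=1, g4=1 [stuck-at-1], g5=0, g6=0, g7=1, g8=1 → 1 — matches
Only g4 stuck-at-1 reproduces the observed 1.

g4 stuck-at-1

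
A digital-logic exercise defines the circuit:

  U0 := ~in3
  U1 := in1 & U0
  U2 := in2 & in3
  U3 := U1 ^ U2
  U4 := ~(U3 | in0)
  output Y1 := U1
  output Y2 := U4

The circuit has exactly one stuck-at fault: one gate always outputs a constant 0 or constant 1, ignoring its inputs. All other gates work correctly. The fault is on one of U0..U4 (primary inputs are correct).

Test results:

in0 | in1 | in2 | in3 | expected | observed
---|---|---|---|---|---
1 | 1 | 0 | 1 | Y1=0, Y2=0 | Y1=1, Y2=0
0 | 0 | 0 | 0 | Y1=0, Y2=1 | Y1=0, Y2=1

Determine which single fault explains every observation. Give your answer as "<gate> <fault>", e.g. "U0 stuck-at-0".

U0 stuck-at-1

Fault-free values for test 1 (in0=1, in1=1, in2=0, in3=1): U0=0, U1=0, U2=0, U3=0, U4=0, giving Y1=0, Y2=0. Observed Y1=1, Y2=0.
Test 1: faults giving observed Y1=1, Y2=0 are {U0 stuck-at-1, U1 stuck-at-1}.
Test 2 (in0=0, in1=0, in2=0, in3=0): fault-free U0=1, U1=0, U2=0, U3=0, U4=1 → Y1=0, Y2=1; observed Y1=0, Y2=1. Eliminates U1 stuck-at-1.
Only U0 stuck-at-1 is consistent with every test.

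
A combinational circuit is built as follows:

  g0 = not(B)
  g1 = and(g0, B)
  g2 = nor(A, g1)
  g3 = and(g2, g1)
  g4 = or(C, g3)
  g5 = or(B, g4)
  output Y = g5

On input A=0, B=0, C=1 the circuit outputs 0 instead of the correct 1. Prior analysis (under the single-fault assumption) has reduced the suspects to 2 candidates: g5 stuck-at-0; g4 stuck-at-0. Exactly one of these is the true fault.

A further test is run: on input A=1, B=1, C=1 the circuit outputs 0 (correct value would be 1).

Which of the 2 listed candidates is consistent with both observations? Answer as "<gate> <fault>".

Evaluate each candidate on input A=1, B=1, C=1:
  g5 stuck-at-0: g0=0, g1=0, g2=0, g3=0, g4=1, g5=0 [stuck-at-0] → 0 — matches
  g4 stuck-at-0: g0=0, g1=0, g2=0, g3=0, g4=0 [stuck-at-0], g5=1 → 1 — eliminated
Only g5 stuck-at-0 reproduces the observed 0.

g5 stuck-at-0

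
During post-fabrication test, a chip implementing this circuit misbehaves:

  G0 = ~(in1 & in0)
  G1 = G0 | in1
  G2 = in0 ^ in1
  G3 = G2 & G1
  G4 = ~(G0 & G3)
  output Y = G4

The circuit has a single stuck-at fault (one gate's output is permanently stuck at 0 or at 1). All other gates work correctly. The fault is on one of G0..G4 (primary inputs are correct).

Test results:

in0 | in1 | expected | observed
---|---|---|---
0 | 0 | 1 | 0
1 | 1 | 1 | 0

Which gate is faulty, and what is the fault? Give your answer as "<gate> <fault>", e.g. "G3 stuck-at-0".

Fault-free values for test 1 (in0=0, in1=0): G0=1, G1=1, G2=0, G3=0, G4=1, giving Y=1. Observed 0.
Test 1: faults giving observed 0 are {G2 stuck-at-1, G3 stuck-at-1, G4 stuck-at-0}.
Test 2 (in0=1, in1=1): fault-free G0=0, G1=1, G2=0, G3=0, G4=1 → 1; observed 0. Eliminates G2 stuck-at-1, G3 stuck-at-1.
Only G4 stuck-at-0 is consistent with every test.

G4 stuck-at-0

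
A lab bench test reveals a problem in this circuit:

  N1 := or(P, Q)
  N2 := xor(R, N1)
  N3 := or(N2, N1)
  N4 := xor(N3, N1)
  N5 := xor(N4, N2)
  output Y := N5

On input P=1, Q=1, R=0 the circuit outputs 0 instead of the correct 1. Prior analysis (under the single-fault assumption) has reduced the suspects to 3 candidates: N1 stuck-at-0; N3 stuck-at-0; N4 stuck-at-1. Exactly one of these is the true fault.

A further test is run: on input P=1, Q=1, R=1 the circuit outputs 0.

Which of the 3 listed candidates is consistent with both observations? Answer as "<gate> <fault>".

N1 stuck-at-0

Evaluate each candidate on input P=1, Q=1, R=1:
  N1 stuck-at-0: N1=0 [stuck-at-0], N2=1, N3=1, N4=1, N5=0 → 0 — matches
  N3 stuck-at-0: N1=1, N2=0, N3=0 [stuck-at-0], N4=1, N5=1 → 1 — eliminated
  N4 stuck-at-1: N1=1, N2=0, N3=1, N4=1 [stuck-at-1], N5=1 → 1 — eliminated
Only N1 stuck-at-0 reproduces the observed 0.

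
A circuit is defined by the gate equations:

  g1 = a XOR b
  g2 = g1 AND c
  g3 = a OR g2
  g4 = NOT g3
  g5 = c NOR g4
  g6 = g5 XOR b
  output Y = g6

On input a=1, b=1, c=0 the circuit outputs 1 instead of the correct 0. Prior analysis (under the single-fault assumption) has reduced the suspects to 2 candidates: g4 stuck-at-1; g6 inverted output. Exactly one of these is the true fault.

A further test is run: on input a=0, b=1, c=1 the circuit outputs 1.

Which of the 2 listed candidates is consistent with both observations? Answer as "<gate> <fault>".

Evaluate each candidate on input a=0, b=1, c=1:
  g4 stuck-at-1: g1=1, g2=1, g3=1, g4=1 [stuck-at-1], g5=0, g6=1 → 1 — matches
  g6 inverted output: g1=1, g2=1, g3=1, g4=0, g5=0, g6=0 [inverted output] → 0 — eliminated
Only g4 stuck-at-1 reproduces the observed 1.

g4 stuck-at-1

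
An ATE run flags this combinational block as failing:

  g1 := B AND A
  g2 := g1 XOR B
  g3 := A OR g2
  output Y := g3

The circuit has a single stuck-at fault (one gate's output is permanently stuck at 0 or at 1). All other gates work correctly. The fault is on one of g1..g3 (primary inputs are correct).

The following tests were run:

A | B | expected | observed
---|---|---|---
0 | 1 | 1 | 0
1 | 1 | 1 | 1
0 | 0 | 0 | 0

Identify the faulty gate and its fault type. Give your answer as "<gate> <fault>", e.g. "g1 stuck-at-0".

g2 stuck-at-0

Fault-free values for test 1 (A=0, B=1): g1=0, g2=1, g3=1, giving Y=1. Observed 0.
Test 1: faults giving observed 0 are {g1 stuck-at-1, g2 stuck-at-0, g3 stuck-at-0}.
Test 2 (A=1, B=1): fault-free g1=1, g2=0, g3=1 → 1; observed 1. Eliminates g3 stuck-at-0.
Test 3 (A=0, B=0): fault-free g1=0, g2=0, g3=0 → 0; observed 0. Eliminates g1 stuck-at-1.
Only g2 stuck-at-0 is consistent with every test.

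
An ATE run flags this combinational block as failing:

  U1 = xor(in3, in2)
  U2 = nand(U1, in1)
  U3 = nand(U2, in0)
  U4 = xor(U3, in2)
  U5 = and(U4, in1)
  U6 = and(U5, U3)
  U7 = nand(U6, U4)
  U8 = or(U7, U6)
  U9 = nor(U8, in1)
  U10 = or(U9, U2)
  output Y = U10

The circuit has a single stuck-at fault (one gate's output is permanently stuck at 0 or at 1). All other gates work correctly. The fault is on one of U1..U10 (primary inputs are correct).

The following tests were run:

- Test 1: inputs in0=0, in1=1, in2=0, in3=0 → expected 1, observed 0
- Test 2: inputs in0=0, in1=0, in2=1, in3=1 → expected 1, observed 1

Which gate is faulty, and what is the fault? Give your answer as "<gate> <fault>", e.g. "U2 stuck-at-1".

U1 stuck-at-1

Fault-free values for test 1 (in0=0, in1=1, in2=0, in3=0): U1=0, U2=1, U3=1, U4=1, U5=1, U6=1, U7=0, U8=1, U9=0, U10=1, giving Y=1. Observed 0.
Test 1: faults giving observed 0 are {U1 stuck-at-1, U2 stuck-at-0, U10 stuck-at-0}.
Test 2 (in0=0, in1=0, in2=1, in3=1): fault-free U1=0, U2=1, U3=1, U4=0, U5=0, U6=0, U7=1, U8=1, U9=0, U10=1 → 1; observed 1. Eliminates U2 stuck-at-0, U10 stuck-at-0.
Only U1 stuck-at-1 is consistent with every test.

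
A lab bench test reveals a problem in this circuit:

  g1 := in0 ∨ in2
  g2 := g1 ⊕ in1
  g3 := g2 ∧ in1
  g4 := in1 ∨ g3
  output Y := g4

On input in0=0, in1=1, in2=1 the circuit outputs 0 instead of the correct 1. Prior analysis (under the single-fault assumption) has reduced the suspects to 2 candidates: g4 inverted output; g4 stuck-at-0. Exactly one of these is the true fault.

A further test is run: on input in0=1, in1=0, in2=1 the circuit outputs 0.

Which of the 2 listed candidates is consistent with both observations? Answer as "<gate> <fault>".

Evaluate each candidate on input in0=1, in1=0, in2=1:
  g4 inverted output: g1=1, g2=1, g3=0, g4=1 [inverted output] → 1 — eliminated
  g4 stuck-at-0: g1=1, g2=1, g3=0, g4=0 [stuck-at-0] → 0 — matches
Only g4 stuck-at-0 reproduces the observed 0.

g4 stuck-at-0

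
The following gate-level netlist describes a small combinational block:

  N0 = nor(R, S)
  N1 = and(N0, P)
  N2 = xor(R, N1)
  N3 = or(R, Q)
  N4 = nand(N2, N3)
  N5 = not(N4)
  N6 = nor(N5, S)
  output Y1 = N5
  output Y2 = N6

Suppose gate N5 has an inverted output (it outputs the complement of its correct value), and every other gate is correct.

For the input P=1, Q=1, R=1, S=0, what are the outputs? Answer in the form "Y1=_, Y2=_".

Propagate with N5 forced: N0=0, N1=0, N2=1, N3=1, N4=0, N5=0 [inverted output], N6=1.
So the outputs are Y1=0, Y2=1. (Without the fault they would be Y1=1, Y2=0.)

Y1=0, Y2=1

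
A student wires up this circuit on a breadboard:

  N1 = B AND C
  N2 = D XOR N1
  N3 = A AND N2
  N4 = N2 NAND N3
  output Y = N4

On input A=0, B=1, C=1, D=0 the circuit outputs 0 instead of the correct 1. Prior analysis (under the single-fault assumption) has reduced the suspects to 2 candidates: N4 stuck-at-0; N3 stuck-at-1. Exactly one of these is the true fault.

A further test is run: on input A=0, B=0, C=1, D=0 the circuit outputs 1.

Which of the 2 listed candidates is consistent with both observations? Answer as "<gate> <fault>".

Evaluate each candidate on input A=0, B=0, C=1, D=0:
  N4 stuck-at-0: N1=0, N2=0, N3=0, N4=0 [stuck-at-0] → 0 — eliminated
  N3 stuck-at-1: N1=0, N2=0, N3=1 [stuck-at-1], N4=1 → 1 — matches
Only N3 stuck-at-1 reproduces the observed 1.

N3 stuck-at-1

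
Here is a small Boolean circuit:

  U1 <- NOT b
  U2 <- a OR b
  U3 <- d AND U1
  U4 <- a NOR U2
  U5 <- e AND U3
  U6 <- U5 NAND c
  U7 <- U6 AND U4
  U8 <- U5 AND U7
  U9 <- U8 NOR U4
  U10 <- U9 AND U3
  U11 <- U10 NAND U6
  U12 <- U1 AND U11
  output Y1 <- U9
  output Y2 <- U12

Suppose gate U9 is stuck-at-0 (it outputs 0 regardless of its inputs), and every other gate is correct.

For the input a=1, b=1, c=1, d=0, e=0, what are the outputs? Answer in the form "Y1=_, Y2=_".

Propagate with U9 forced: U1=0, U2=1, U3=0, U4=0, U5=0, U6=1, U7=0, U8=0, U9=0 [stuck-at-0], U10=0, U11=1, U12=0.
So the outputs are Y1=0, Y2=0. (Without the fault they would be Y1=1, Y2=0.)

Y1=0, Y2=0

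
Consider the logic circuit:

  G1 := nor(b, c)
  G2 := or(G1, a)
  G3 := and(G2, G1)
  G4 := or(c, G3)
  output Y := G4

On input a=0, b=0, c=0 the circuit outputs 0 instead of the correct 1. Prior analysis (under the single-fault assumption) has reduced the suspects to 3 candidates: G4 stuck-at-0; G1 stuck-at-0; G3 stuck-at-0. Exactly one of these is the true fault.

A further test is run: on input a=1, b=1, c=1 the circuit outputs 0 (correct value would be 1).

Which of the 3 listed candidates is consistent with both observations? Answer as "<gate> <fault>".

G4 stuck-at-0

Evaluate each candidate on input a=1, b=1, c=1:
  G4 stuck-at-0: G1=0, G2=1, G3=0, G4=0 [stuck-at-0] → 0 — matches
  G1 stuck-at-0: G1=0 [stuck-at-0], G2=1, G3=0, G4=1 → 1 — eliminated
  G3 stuck-at-0: G1=0, G2=1, G3=0 [stuck-at-0], G4=1 → 1 — eliminated
Only G4 stuck-at-0 reproduces the observed 0.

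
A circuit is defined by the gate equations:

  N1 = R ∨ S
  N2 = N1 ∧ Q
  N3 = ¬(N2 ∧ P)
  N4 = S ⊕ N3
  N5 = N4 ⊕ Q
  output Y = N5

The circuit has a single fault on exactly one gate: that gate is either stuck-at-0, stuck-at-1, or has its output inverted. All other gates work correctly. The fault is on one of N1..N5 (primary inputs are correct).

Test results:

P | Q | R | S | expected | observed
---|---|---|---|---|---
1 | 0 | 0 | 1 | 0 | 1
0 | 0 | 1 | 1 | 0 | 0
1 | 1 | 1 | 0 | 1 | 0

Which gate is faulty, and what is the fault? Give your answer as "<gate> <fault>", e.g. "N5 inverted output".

Fault-free values for test 1 (P=1, Q=0, R=0, S=1): N1=1, N2=0, N3=1, N4=0, N5=0, giving Y=0. Observed 1.
Test 1: faults giving observed 1 are {N2 stuck-at-1, N2 inverted output, N3 stuck-at-0, N3 inverted output, N4 stuck-at-1, N4 inverted output, N5 stuck-at-1, N5 inverted output}.
Test 2 (P=0, Q=0, R=1, S=1): fault-free N1=1, N2=0, N3=1, N4=0, N5=0 → 0; observed 0. Eliminates N3 stuck-at-0, N3 inverted output, N4 stuck-at-1, N4 inverted output, N5 stuck-at-1, N5 inverted output.
Test 3 (P=1, Q=1, R=1, S=0): fault-free N1=1, N2=1, N3=0, N4=0, N5=1 → 1; observed 0. Eliminates N2 stuck-at-1.
Only N2 inverted output is consistent with every test.

N2 inverted output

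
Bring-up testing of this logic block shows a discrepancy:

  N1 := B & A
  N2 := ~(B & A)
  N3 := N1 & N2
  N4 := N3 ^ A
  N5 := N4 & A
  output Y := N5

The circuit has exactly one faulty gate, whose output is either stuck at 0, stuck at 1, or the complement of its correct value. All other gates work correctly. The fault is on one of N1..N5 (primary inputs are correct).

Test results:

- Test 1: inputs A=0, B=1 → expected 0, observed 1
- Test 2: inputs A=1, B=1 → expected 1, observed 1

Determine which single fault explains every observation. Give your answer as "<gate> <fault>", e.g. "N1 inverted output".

Fault-free values for test 1 (A=0, B=1): N1=0, N2=1, N3=0, N4=0, N5=0, giving Y=0. Observed 1.
Test 1: faults giving observed 1 are {N5 stuck-at-1, N5 inverted output}.
Test 2 (A=1, B=1): fault-free N1=1, N2=0, N3=0, N4=1, N5=1 → 1; observed 1. Eliminates N5 inverted output.
Only N5 stuck-at-1 is consistent with every test.

N5 stuck-at-1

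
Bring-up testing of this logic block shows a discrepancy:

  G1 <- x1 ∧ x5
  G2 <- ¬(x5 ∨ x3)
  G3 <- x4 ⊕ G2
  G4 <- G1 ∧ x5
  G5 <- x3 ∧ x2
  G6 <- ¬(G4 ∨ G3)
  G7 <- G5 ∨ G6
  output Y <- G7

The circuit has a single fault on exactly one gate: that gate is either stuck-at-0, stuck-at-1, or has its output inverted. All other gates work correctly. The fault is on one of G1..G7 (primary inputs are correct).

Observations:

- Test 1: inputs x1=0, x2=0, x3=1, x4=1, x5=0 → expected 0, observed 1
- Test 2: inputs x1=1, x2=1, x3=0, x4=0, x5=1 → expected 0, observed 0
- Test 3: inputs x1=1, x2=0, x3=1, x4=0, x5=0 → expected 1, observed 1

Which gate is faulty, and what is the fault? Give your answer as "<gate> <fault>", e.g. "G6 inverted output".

Fault-free values for test 1 (x1=0, x2=0, x3=1, x4=1, x5=0): G1=0, G2=0, G3=1, G4=0, G5=0, G6=0, G7=0, giving Y=0. Observed 1.
Test 1: faults giving observed 1 are {G2 stuck-at-1, G2 inverted output, G3 stuck-at-0, G3 inverted output, G5 stuck-at-1, G5 inverted output, G6 stuck-at-1, G6 inverted output, G7 stuck-at-1, G7 inverted output}.
Test 2 (x1=1, x2=1, x3=0, x4=0, x5=1): fault-free G1=1, G2=0, G3=0, G4=1, G5=0, G6=0, G7=0 → 0; observed 0. Eliminates G5 stuck-at-1, G5 inverted output, G6 stuck-at-1, G6 inverted output, G7 stuck-at-1, G7 inverted output.
Test 3 (x1=1, x2=0, x3=1, x4=0, x5=0): fault-free G1=0, G2=0, G3=0, G4=0, G5=0, G6=1, G7=1 → 1; observed 1. Eliminates G2 stuck-at-1, G2 inverted output, G3 inverted output.
Only G3 stuck-at-0 is consistent with every test.

G3 stuck-at-0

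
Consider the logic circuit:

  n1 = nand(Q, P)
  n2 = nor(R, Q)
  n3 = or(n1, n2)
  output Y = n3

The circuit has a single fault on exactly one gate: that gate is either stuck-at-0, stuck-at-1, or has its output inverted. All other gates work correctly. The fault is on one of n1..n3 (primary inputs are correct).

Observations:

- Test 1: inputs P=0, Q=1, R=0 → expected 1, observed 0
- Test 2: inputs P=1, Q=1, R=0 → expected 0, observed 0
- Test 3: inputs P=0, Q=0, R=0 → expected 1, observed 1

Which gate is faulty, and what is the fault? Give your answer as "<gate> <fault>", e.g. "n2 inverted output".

Fault-free values for test 1 (P=0, Q=1, R=0): n1=1, n2=0, n3=1, giving Y=1. Observed 0.
Test 1: faults giving observed 0 are {n1 stuck-at-0, n1 inverted output, n3 stuck-at-0, n3 inverted output}.
Test 2 (P=1, Q=1, R=0): fault-free n1=0, n2=0, n3=0 → 0; observed 0. Eliminates n1 inverted output, n3 inverted output.
Test 3 (P=0, Q=0, R=0): fault-free n1=1, n2=1, n3=1 → 1; observed 1. Eliminates n3 stuck-at-0.
Only n1 stuck-at-0 is consistent with every test.

n1 stuck-at-0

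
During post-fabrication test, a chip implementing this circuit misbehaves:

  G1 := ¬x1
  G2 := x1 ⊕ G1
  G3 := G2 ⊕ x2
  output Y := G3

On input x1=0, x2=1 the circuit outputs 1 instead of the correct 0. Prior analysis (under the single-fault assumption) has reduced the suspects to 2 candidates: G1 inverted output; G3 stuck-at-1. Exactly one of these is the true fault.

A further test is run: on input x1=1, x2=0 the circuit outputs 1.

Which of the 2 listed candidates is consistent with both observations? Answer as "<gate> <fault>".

G3 stuck-at-1

Evaluate each candidate on input x1=1, x2=0:
  G1 inverted output: G1=1 [inverted output], G2=0, G3=0 → 0 — eliminated
  G3 stuck-at-1: G1=0, G2=1, G3=1 [stuck-at-1] → 1 — matches
Only G3 stuck-at-1 reproduces the observed 1.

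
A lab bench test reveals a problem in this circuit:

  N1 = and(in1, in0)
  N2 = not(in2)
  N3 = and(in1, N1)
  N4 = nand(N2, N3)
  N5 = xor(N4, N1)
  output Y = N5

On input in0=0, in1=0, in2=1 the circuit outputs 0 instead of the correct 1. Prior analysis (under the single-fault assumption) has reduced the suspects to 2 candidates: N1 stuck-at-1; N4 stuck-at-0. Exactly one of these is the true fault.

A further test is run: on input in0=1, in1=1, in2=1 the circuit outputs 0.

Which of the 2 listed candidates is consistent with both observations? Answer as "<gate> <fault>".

N1 stuck-at-1

Evaluate each candidate on input in0=1, in1=1, in2=1:
  N1 stuck-at-1: N1=1 [stuck-at-1], N2=0, N3=1, N4=1, N5=0 → 0 — matches
  N4 stuck-at-0: N1=1, N2=0, N3=1, N4=0 [stuck-at-0], N5=1 → 1 — eliminated
Only N1 stuck-at-1 reproduces the observed 0.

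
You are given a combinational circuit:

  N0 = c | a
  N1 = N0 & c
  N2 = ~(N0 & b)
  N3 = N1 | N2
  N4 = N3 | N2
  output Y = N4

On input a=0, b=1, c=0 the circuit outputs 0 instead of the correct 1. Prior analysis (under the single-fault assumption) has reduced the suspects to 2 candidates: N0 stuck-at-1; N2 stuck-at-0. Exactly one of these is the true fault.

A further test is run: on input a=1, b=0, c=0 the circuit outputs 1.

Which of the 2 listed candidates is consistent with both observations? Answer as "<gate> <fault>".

Evaluate each candidate on input a=1, b=0, c=0:
  N0 stuck-at-1: N0=1 [stuck-at-1], N1=0, N2=1, N3=1, N4=1 → 1 — matches
  N2 stuck-at-0: N0=1, N1=0, N2=0 [stuck-at-0], N3=0, N4=0 → 0 — eliminated
Only N0 stuck-at-1 reproduces the observed 1.

N0 stuck-at-1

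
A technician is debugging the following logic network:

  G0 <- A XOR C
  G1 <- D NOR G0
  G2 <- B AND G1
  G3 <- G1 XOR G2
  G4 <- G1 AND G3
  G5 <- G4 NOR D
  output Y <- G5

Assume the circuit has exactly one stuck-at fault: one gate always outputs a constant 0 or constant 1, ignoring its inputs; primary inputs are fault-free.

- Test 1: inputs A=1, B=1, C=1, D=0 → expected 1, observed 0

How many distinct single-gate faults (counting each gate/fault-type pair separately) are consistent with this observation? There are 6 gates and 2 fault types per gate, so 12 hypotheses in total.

4

Fault-free: G0=0, G1=1, G2=1, G3=0, G4=0, G5=1 → 1. Observed 0.
  G0 stuck-at-0: output 1 ✗
  G0 stuck-at-1: output 1 ✗
  G1 stuck-at-0: output 1 ✗
  G1 stuck-at-1: output 1 ✗
  G2 stuck-at-0: output 0 ✓
  G2 stuck-at-1: output 1 ✗
  G3 stuck-at-0: output 1 ✗
  G3 stuck-at-1: output 0 ✓
  G4 stuck-at-0: output 1 ✗
  G4 stuck-at-1: output 0 ✓
  G5 stuck-at-0: output 0 ✓
  G5 stuck-at-1: output 1 ✗
Consistent faults: {G2 stuck-at-0, G3 stuck-at-1, G4 stuck-at-1, G5 stuck-at-0} — 4 in all.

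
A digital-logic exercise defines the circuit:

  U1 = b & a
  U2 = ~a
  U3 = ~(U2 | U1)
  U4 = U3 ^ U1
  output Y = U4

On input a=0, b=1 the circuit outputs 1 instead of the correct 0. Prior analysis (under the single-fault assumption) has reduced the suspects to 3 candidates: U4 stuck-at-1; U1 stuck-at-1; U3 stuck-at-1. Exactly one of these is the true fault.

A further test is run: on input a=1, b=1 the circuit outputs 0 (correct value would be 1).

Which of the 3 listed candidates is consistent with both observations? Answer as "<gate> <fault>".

U3 stuck-at-1

Evaluate each candidate on input a=1, b=1:
  U4 stuck-at-1: U1=1, U2=0, U3=0, U4=1 [stuck-at-1] → 1 — eliminated
  U1 stuck-at-1: U1=1 [stuck-at-1], U2=0, U3=0, U4=1 → 1 — eliminated
  U3 stuck-at-1: U1=1, U2=0, U3=1 [stuck-at-1], U4=0 → 0 — matches
Only U3 stuck-at-1 reproduces the observed 0.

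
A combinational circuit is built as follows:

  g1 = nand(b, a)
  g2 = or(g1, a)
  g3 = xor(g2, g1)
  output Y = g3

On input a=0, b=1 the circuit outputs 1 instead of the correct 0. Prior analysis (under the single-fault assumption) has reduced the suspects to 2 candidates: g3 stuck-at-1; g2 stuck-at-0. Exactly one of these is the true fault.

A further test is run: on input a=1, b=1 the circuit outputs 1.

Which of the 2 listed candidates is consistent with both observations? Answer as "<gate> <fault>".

Evaluate each candidate on input a=1, b=1:
  g3 stuck-at-1: g1=0, g2=1, g3=1 [stuck-at-1] → 1 — matches
  g2 stuck-at-0: g1=0, g2=0 [stuck-at-0], g3=0 → 0 — eliminated
Only g3 stuck-at-1 reproduces the observed 1.

g3 stuck-at-1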